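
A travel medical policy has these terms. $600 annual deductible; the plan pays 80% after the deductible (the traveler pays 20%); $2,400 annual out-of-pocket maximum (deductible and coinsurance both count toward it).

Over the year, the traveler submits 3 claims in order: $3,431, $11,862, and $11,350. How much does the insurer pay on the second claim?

$10,628.20

Claim 1 ($3,431): $600 finishes the deductible; $2,831 goes to coinsurance; 20% of $2,831 = $566.20. Cost to traveler: $1,166.20. OOP to date $1,166.20. Insurer: $3,431 − $1,166.20 = $2,264.80.
Claim 2 ($11,862): deductible met; 20% of $11,862 = $2,372.40. Adding that to $1,166.20 gives $3,538.60, past the $2,400 cap; traveler pays only $2,400 − $1,166.20 = $1,233.80. Insurer: $11,862 − $1,233.80 = $10,628.20.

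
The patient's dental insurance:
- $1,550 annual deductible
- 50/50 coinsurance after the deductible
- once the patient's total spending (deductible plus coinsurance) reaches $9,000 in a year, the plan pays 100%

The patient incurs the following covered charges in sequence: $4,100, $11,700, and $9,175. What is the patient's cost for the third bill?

$325

Claim 1 ($4,100): $1,550 to deductible, leaving $2,550; 50% of $2,550 = $1,275. Patient pays $2,825; OOP now $2,825.
Claim 2 ($11,700): deductible already satisfied, so patient's share is 50% × $11,700 = $5,850. Patient pays $5,850; OOP now $8,675.
Claim 3 ($9,175): 50% coinsurance on $9,175 = $4,587.50. That would push OOP to $13,262.50, over the $9,000 cap, so patient pays $9,000 − $8,675 = $325.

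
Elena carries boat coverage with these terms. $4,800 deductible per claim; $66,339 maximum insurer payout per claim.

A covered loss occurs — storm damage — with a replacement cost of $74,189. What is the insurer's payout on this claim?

$66,339

After the deductible, $74,189 − $4,800 = $69,389 remains.
The $66,339 per-incident cap binds; insurer pays $66,339.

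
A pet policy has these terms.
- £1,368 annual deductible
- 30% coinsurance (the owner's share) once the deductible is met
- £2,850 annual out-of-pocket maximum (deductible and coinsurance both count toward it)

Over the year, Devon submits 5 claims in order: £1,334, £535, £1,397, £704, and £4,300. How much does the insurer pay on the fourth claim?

£492.80

#1 (£1,334): all of it applies to the deductible. Owner pays £1,334; OOP now £1,334. Plan pays £1,334 − £1,334 = £0.
#2 (£535): deductible takes £34, £501 remains; 30% of £501 = £150.30. Owner owes £184.30 (running OOP £1,518.30). Insurer: £535 − £184.30 = £350.70.
#3 (£1,397): deductible met; 30% of £1,397 = £419.10. Owner owes £419.10 (running OOP £1,937.40). Plan pays £1,397 − £419.10 = £977.90.
#4 (£704): deductible already satisfied, so owner's share is 30% × £704 = £211.20. Owner owes £211.20 (running OOP £2,148.60). Insurer: £704 − £211.20 = £492.80.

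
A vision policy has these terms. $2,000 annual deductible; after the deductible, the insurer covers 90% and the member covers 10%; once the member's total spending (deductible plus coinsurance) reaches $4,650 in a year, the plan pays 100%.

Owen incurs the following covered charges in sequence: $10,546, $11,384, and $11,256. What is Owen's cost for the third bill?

$657

Bill 1, $10,546: $2,000 finishes the deductible; $8,546 goes to coinsurance; 10% of $8,546 = $854.60. Member owes $2,854.60 (running OOP $2,854.60).
Bill 2, $11,384: deductible met; 10% of $11,384 = $1,138.40. Member owes $1,138.40 (running OOP $3,993).
Bill 3, $11,256: deductible already satisfied, so member's share is 10% × $11,256 = $1,125.60. That would push OOP to $5,118.60, over the $4,650 cap, so member pays $4,650 − $3,993 = $657.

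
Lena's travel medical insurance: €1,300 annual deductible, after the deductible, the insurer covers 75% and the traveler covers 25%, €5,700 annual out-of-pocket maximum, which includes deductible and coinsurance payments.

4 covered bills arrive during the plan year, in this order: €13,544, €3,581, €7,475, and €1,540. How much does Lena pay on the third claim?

Claim 1 (€13,544): €1,300 to deductible, leaving €12,244; 25% of €12,244 = €3,061. Cost to traveler: €4,361. OOP to date €4,361.
Claim 2 (€3,581): 25% coinsurance on €3,581 = €895.25. Cost to traveler: €895.25. OOP to date €5,256.25.
Claim 3 (€7,475): 25% coinsurance on €7,475 = €1,868.75. OOP would hit €7,125 > €5,700, so the cap limits the traveler to €5,700 − €5,256.25 = €443.75.

€443.75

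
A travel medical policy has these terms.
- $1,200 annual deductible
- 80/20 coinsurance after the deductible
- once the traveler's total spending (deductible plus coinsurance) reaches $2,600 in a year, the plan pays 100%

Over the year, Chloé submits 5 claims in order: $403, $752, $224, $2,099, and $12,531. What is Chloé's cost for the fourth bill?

Claim 1 — $403: fully absorbed by the deductible. Traveler owes $403 (running OOP $403).
Claim 2 — $752: all of it applies to the deductible. Traveler owes $752 (running OOP $1,155).
Claim 3 — $224: deductible takes $45, $179 remains; coinsurance $179 × 20% = $35.80. Traveler pays $80.80; OOP now $1,235.80.
Claim 4 — $2,099: 20% coinsurance on $2,099 = $419.80. Traveler pays $419.80; OOP now $1,655.60.

$419.80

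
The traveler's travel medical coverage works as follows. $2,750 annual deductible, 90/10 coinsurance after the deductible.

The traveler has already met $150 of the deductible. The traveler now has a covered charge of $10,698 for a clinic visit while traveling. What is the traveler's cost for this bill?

$3,409.80

Remaining deductible: $2,750 − $150 = $2,600.
That leaves $10,698 − $2,600 = $8,098 for coinsurance.
Coinsurance: $8,098 × 10% = $809.80.
So the traveler owes $2,600 + $809.80 = $3,409.80.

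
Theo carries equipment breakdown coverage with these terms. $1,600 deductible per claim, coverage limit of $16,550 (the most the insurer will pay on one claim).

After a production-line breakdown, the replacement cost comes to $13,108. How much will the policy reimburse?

$11,508

Subtract the deductible: $13,108 − $1,600 = $11,508.
That's under the $16,550 cap, so the insurer reimburses the full $11,508.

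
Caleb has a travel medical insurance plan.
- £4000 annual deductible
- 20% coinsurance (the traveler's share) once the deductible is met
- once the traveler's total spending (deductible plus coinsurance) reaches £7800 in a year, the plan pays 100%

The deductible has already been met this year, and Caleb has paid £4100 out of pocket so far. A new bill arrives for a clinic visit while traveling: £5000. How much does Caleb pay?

£1000

The deductible is already satisfied, so the full bill goes to coinsurance.
20% of £5000 = £1000 falls to the traveler.
Total out-of-pocket so far would be £4100 + £1000 = £5100, below the £7800 cap — no reduction.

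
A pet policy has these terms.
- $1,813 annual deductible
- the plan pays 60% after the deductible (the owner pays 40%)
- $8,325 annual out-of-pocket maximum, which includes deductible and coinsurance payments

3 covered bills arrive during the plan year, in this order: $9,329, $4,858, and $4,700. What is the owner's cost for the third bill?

#1 ($9,329): deductible takes $1,813, $7,516 remains; coinsurance $7,516 × 40% = $3,006.40. Owner owes $4,819.40 (running OOP $4,819.40).
#2 ($4,858): deductible met; 40% of $4,858 = $1,943.20. Cost to owner: $1,943.20. OOP to date $6,762.60.
#3 ($4,700): deductible met; 40% of $4,700 = $1,880. Adding that to $6,762.60 gives $8,642.60, past the $8,325 cap; owner pays only $8,325 − $6,762.60 = $1,562.40.

$1,562.40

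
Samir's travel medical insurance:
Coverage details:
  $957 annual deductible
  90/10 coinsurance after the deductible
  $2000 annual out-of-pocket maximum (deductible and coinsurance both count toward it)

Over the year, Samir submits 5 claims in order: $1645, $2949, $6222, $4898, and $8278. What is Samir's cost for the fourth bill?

Bill 1, $1645: deductible takes $957, $688 remains; traveler's 10% is $68.80. Traveler owes $1025.80 (running OOP $1025.80).
Bill 2, $2949: deductible already satisfied, so traveler's share is 10% × $2949 = $294.90. Traveler owes $294.90 (running OOP $1320.70).
Bill 3, $6222: deductible already satisfied, so traveler's share is 10% × $6222 = $622.20. Traveler owes $622.20 (running OOP $1942.90).
Bill 4, $4898: deductible met; 10% of $4898 = $489.80. OOP would hit $2432.70 > $2000, so the cap limits the traveler to $2000 − $1942.90 = $57.10.

$57.10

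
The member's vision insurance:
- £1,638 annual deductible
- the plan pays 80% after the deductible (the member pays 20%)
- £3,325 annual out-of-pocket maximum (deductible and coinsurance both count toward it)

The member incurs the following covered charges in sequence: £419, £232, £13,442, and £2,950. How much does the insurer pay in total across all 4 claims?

Claim 1 (£419): entire amount goes to the deductible. Cost to member: £419. OOP to date £419. Insurer: £419 − £419 = £0.
Claim 2 (£232): all of it applies to the deductible. Cost to member: £232. OOP to date £651. Insurer: £232 − £232 = £0.
Claim 3 (£13,442): deductible takes £987, £12,455 remains; coinsurance £12,455 × 20% = £2,491. Deductible plus coinsurance: £987 + £2,491 = £3,478. That would push OOP to £4,129, over the £3,325 cap, so member pays £3,325 − £651 = £2,674. Insurer: £13,442 − £2,674 = £10,768.
Claim 4 (£2,950): deductible met; 20% of £2,950 = £590. Adding that to £3,325 gives £3,915, past the £3,325 cap; member pays only £3,325 − £3,325 = £0. Plan pays £2,950 − £0 = £2,950.
Insurer total: £0 + £0 + £10,768 + £2,950 = £13,718.

£13,718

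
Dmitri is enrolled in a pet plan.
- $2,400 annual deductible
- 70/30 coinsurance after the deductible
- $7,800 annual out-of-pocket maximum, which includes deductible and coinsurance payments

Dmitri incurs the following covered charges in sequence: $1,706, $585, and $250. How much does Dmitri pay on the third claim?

#1 ($1,706): fully absorbed by the deductible. Owner pays $1,706; OOP now $1,706.
#2 ($585): entire amount goes to the deductible. Owner owes $585 (running OOP $2,291).
#3 ($250): $109 finishes the deductible; $141 goes to coinsurance; coinsurance $141 × 30% = $42.30. Cost to owner: $151.30. OOP to date $2,442.30.

$151.30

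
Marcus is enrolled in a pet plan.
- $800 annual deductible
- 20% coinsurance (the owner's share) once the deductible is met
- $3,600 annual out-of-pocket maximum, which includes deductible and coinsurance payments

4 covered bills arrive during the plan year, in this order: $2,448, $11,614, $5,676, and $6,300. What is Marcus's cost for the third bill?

$147.60

#1 ($2,448): $800 to deductible, leaving $1,648; owner's 20% is $329.60. Owner owes $1,129.60 (running OOP $1,129.60).
#2 ($11,614): deductible already satisfied, so owner's share is 20% × $11,614 = $2,322.80. Cost to owner: $2,322.80. OOP to date $3,452.40.
#3 ($5,676): deductible met; 20% of $5,676 = $1,135.20. Adding that to $3,452.40 gives $4,587.60, past the $3,600 cap; owner pays only $3,600 − $3,452.40 = $147.60.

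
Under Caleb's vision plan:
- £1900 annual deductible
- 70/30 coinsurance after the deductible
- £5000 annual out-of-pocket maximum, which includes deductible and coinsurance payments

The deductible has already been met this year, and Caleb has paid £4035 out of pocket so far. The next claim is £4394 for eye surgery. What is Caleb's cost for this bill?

The deductible is already satisfied, so the full bill goes to coinsurance.
Member's 30% share of £4394 is £1318.20.
That would bring total out-of-pocket to £5353.20, past the £5000 cap. The member is capped at £5000 − £4035 = £965 on this claim.

£965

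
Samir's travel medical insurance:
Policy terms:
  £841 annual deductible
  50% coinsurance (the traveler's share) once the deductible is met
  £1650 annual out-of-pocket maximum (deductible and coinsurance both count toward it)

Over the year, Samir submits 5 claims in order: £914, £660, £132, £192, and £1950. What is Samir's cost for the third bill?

#1 (£914): £841 finishes the deductible; £73 goes to coinsurance; coinsurance £73 × 50% = £36.50. Traveler owes £877.50 (running OOP £877.50).
#2 (£660): deductible met; 50% of £660 = £330. Traveler pays £330; OOP now £1207.50.
#3 (£132): deductible already satisfied, so traveler's share is 50% × £132 = £66. Traveler pays £66; OOP now £1273.50.

£66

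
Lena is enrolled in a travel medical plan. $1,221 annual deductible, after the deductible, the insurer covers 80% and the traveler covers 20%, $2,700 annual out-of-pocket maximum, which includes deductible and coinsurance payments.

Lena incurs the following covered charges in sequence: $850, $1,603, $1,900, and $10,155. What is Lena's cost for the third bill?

Claim 1 — $850: fully absorbed by the deductible. Traveler owes $850 (running OOP $850).
Claim 2 — $1,603: $371 to deductible, leaving $1,232; 20% of $1,232 = $246.40. Traveler owes $617.40 (running OOP $1,467.40).
Claim 3 — $1,900: deductible already satisfied, so traveler's share is 20% × $1,900 = $380. Traveler owes $380 (running OOP $1,847.40).

$380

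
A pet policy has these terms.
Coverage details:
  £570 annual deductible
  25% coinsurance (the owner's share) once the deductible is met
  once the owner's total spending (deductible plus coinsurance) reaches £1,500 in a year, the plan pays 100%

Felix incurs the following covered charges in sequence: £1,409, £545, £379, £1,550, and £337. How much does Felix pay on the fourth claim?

#1 (£1,409): deductible takes £570, £839 remains; coinsurance £839 × 25% = £209.75. Cost to owner: £779.75. OOP to date £779.75.
#2 (£545): deductible met; 25% of £545 = £136.25. Owner pays £136.25; OOP now £916.
#3 (£379): deductible met; 25% of £379 = £94.75. Cost to owner: £94.75. OOP to date £1,010.75.
#4 (£1,550): deductible already satisfied, so owner's share is 25% × £1,550 = £387.50. Cost to owner: £387.50. OOP to date £1,398.25.

£387.50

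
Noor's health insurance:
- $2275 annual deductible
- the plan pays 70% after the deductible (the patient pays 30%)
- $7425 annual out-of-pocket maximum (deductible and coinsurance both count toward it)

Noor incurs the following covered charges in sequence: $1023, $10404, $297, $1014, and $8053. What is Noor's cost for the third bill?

$89.10

Claim 1 ($1023): fully absorbed by the deductible. Patient owes $1023 (running OOP $1023).
Claim 2 ($10404): deductible takes $1252, $9152 remains; coinsurance $9152 × 30% = $2745.60. Cost to patient: $3997.60. OOP to date $5020.60.
Claim 3 ($297): deductible already satisfied, so patient's share is 30% × $297 = $89.10. Patient owes $89.10 (running OOP $5109.70).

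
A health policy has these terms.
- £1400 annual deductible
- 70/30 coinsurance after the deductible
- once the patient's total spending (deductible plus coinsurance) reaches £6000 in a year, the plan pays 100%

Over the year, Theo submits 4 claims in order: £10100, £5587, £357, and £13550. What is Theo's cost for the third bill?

£107.10

Bill 1, £10100: deductible takes £1400, £8700 remains; patient's 30% is £2610. Cost to patient: £4010. OOP to date £4010.
Bill 2, £5587: deductible already satisfied, so patient's share is 30% × £5587 = £1676.10. Patient pays £1676.10; OOP now £5686.10.
Bill 3, £357: 30% coinsurance on £357 = £107.10. Patient pays £107.10; OOP now £5793.20.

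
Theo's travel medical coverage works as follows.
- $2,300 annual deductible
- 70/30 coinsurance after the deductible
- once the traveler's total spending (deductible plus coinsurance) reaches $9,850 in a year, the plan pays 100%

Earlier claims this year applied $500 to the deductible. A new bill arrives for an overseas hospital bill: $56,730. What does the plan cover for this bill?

$500 of the $2,300 deductible is already met, leaving $1,800.
That leaves $56,730 − $1,800 = $54,930 for coinsurance.
30% of $54,930 = $16,479 falls to the traveler.
That puts the traveler's cost at $1,800 + $16,479 = $18,279 before any cap.
Year-to-date out-of-pocket would reach $500 + $18,279 = $18,779, above the $9,850 maximum, so the traveler pays only $9,850 − $500 = $9,350.
The plan picks up $56,730 − $9,350 = $47,380.

$47,380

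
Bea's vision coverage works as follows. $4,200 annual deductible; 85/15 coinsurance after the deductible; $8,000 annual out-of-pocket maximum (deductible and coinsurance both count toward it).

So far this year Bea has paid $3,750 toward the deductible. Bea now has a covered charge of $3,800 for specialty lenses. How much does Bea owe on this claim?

$952.50

$3,750 of the $4,200 deductible is already met, leaving $450.
The remaining $3,350 (= $3,800 − $450) moves to coinsurance.
Coinsurance: $3,350 × 15% = $502.50.
Member responsibility before any cap: $450 + $502.50 = $952.50.
Year-to-date out-of-pocket becomes $3,750 + $952.50 = $4,702.50, still under the $8,000 maximum, so no cap applies.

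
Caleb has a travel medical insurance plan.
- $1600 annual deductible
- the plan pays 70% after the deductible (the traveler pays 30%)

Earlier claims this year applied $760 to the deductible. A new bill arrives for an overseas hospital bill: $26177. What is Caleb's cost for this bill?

Deductible still to meet: $1600 − $760 = $840.
That leaves $26177 − $840 = $25337 for coinsurance.
Coinsurance: $25337 × 30% = $7601.10.
That puts the traveler's cost at $840 + $7601.10 = $8441.10.

$8441.10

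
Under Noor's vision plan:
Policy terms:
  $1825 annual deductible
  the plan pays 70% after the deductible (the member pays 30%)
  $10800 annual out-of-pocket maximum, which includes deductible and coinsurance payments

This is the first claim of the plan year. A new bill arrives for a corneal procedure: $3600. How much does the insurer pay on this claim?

Nothing has been paid toward the $1825 deductible, so the first $1825 of this charge is applied there.
The remaining $1775 (= $3600 − $1825) moves to coinsurance.
Coinsurance: $1775 × 30% = $532.50.
That puts the member's cost at $1825 + $532.50 = $2357.50 before any cap.
Year-to-date out-of-pocket becomes $0 + $2357.50 = $2357.50, still under the $10800 maximum, so no cap applies.
Insurer pays the balance: $3600 − $2357.50 = $1242.50.

$1242.50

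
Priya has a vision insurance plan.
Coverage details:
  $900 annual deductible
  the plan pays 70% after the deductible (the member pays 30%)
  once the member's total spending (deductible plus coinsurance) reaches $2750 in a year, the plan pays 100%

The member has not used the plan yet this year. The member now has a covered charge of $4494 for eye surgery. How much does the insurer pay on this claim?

The full $900 deductible is still open; $900 of this bill applies to it.
After the $900 deductible portion, $4494 − $900 = $3594 is subject to coinsurance.
30% of $3594 = $1078.20 falls to the member.
So the member owes $900 + $1078.20 = $1978.20 before any cap.
Cumulative spending $0 + $1978.20 = $1978.20 stays under the $2750 maximum.
Insurer pays the balance: $4494 − $1978.20 = $2515.80.

$2515.80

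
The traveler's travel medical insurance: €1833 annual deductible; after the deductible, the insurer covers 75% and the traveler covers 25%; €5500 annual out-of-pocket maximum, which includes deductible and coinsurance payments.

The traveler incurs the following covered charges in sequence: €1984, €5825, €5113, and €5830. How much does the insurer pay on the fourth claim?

Claim 1 (€1984): €1833 to deductible, leaving €151; 25% of €151 = €37.75. Traveler owes €1870.75 (running OOP €1870.75). Plan pays €1984 − €1870.75 = €113.25.
Claim 2 (€5825): deductible already satisfied, so traveler's share is 25% × €5825 = €1456.25. Traveler owes €1456.25 (running OOP €3327). Insurer: €5825 − €1456.25 = €4368.75.
Claim 3 (€5113): deductible met; 25% of €5113 = €1278.25. Traveler pays €1278.25; OOP now €4605.25. Insurer: €5113 − €1278.25 = €3834.75.
Claim 4 (€5830): deductible met; 25% of €5830 = €1457.50. That would push OOP to €6062.75, over the €5500 cap, so traveler pays €5500 − €4605.25 = €894.75. Plan pays €5830 − €894.75 = €4935.25.

€4935.25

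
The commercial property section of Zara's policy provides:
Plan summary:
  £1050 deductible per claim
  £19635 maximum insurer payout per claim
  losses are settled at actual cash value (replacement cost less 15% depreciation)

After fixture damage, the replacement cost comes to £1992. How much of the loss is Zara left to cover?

At 15% depreciation, ACV = £1992 − £298.80 = £1693.20.
Less the £1050 deductible: £1693.20 − £1050 = £643.20.
That's under the £19635 cap, so the insurer reimburses the full £643.20.
Out of pocket: £1992 − £643.20 = £1348.80.

£1348.80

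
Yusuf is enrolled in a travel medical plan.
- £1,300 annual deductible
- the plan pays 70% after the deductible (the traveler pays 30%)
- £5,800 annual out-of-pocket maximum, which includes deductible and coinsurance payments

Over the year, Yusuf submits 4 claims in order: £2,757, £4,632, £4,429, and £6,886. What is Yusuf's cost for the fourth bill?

Bill 1, £2,757: £1,300 finishes the deductible; £1,457 goes to coinsurance; 30% of £1,457 = £437.10. Traveler owes £1,737.10 (running OOP £1,737.10).
Bill 2, £4,632: 30% coinsurance on £4,632 = £1,389.60. Traveler owes £1,389.60 (running OOP £3,126.70).
Bill 3, £4,429: 30% coinsurance on £4,429 = £1,328.70. Traveler owes £1,328.70 (running OOP £4,455.40).
Bill 4, £6,886: 30% coinsurance on £6,886 = £2,065.80. That would push OOP to £6,521.20, over the £5,800 cap, so traveler pays £5,800 − £4,455.40 = £1,344.60.

£1,344.60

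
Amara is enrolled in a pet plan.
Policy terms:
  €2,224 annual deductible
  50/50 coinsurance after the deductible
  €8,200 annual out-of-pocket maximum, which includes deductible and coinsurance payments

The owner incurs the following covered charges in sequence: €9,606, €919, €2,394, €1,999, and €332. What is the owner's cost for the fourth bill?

€628.50

Claim 1 — €9,606: €2,224 to deductible, leaving €7,382; 50% of €7,382 = €3,691. Owner owes €5,915 (running OOP €5,915).
Claim 2 — €919: deductible met; 50% of €919 = €459.50. Cost to owner: €459.50. OOP to date €6,374.50.
Claim 3 — €2,394: 50% coinsurance on €2,394 = €1,197. Cost to owner: €1,197. OOP to date €7,571.50.
Claim 4 — €1,999: 50% coinsurance on €1,999 = €999.50. Adding that to €7,571.50 gives €8,571, past the €8,200 cap; owner pays only €8,200 − €7,571.50 = €628.50.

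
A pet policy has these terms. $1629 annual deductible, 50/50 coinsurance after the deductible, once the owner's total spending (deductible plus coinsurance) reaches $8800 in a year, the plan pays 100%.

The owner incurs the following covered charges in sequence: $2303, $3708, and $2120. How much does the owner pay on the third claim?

$1060

Claim 1 — $2303: deductible takes $1629, $674 remains; 50% of $674 = $337. Owner pays $1966; OOP now $1966.
Claim 2 — $3708: 50% coinsurance on $3708 = $1854. Owner owes $1854 (running OOP $3820).
Claim 3 — $2120: deductible met; 50% of $2120 = $1060. Owner owes $1060 (running OOP $4880).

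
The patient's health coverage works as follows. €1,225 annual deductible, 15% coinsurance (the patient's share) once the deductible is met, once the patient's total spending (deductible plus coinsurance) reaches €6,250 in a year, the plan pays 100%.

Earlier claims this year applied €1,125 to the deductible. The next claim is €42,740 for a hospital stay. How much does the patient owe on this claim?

€1,125 of the €1,225 deductible is already met, leaving €100.
After the €100 deductible portion, €42,740 − €100 = €42,640 is subject to coinsurance.
Patient's 15% share of €42,640 is €6,396.
Patient responsibility before any cap: €100 + €6,396 = €6,496.
That would bring total out-of-pocket to €7,621, past the €6,250 cap. The patient is capped at €6,250 − €1,125 = €5,125 on this claim.

€5,125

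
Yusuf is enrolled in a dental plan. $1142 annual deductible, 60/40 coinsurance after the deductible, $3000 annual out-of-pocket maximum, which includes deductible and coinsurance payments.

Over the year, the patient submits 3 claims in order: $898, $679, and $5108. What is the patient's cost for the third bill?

$1684

Bill 1, $898: fully absorbed by the deductible. Patient pays $898; OOP now $898.
Bill 2, $679: $244 to deductible, leaving $435; coinsurance $435 × 40% = $174. Cost to patient: $418. OOP to date $1316.
Bill 3, $5108: deductible met; 40% of $5108 = $2043.20. Adding that to $1316 gives $3359.20, past the $3000 cap; patient pays only $3000 − $1316 = $1684.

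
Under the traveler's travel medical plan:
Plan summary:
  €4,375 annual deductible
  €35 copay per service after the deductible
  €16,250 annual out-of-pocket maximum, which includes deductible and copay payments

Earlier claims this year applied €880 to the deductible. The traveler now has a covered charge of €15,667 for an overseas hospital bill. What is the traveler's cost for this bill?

€3,530

Deductible still to meet: €4,375 − €880 = €3,495.
The remaining €12,172 (= €15,667 − €3,495) moves to the copay.
Copay on this service: €35.
So the traveler owes €3,495 + €35 = €3,530 before any cap.
Cumulative spending €880 + €3,530 = €4,410 stays under the €16,250 maximum.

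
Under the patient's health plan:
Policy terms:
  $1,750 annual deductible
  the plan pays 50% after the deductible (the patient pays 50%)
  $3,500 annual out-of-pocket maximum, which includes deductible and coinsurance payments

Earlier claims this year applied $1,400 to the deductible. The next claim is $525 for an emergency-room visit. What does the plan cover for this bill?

$87.50

$1,400 of the $1,750 deductible is already met, leaving $350.
The remaining $175 (= $525 − $350) moves to coinsurance.
50% of $175 = $87.50 falls to the patient.
Patient responsibility before any cap: $350 + $87.50 = $437.50.
Cumulative spending $1,400 + $437.50 = $1,837.50 stays under the $3,500 maximum.
The plan picks up $525 − $437.50 = $87.50.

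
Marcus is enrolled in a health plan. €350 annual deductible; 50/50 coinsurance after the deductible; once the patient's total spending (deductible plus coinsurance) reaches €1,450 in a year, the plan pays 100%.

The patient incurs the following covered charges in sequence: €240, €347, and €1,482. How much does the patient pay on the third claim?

€741

Bill 1, €240: fully absorbed by the deductible. Patient owes €240 (running OOP €240).
Bill 2, €347: €110 to deductible, leaving €237; patient's 50% is €118.50. Cost to patient: €228.50. OOP to date €468.50.
Bill 3, €1,482: deductible met; 50% of €1,482 = €741. Patient pays €741; OOP now €1,209.50.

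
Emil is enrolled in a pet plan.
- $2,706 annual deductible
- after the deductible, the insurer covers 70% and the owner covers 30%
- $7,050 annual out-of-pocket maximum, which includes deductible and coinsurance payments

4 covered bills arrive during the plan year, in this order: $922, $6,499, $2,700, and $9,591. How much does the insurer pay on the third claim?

$1,890

#1 ($922): all of it applies to the deductible. Cost to owner: $922. OOP to date $922. Plan pays $922 − $922 = $0.
#2 ($6,499): deductible takes $1,784, $4,715 remains; coinsurance $4,715 × 30% = $1,414.50. Cost to owner: $3,198.50. OOP to date $4,120.50. Plan pays $6,499 − $3,198.50 = $3,300.50.
#3 ($2,700): 30% coinsurance on $2,700 = $810. Owner owes $810 (running OOP $4,930.50). Plan pays $2,700 − $810 = $1,890.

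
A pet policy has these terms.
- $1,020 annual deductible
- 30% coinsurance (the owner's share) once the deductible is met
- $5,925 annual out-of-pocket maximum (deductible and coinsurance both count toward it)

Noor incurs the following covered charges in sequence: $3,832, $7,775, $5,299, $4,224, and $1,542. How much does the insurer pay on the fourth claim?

$4,084.80

#1 ($3,832): deductible takes $1,020, $2,812 remains; owner's 30% is $843.60. Owner owes $1,863.60 (running OOP $1,863.60). Plan pays $3,832 − $1,863.60 = $1,968.40.
#2 ($7,775): deductible already satisfied, so owner's share is 30% × $7,775 = $2,332.50. Owner owes $2,332.50 (running OOP $4,196.10). Insurer: $7,775 − $2,332.50 = $5,442.50.
#3 ($5,299): 30% coinsurance on $5,299 = $1,589.70. Owner owes $1,589.70 (running OOP $5,785.80). Insurer: $5,299 − $1,589.70 = $3,709.30.
#4 ($4,224): deductible already satisfied, so owner's share is 30% × $4,224 = $1,267.20. That would push OOP to $7,053, over the $5,925 cap, so owner pays $5,925 − $5,785.80 = $139.20. Plan pays $4,224 − $139.20 = $4,084.80.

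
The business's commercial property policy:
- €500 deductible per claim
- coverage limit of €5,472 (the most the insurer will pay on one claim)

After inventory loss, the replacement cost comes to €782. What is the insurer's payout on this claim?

€282

Subtract the deductible: €782 − €500 = €282.
That's under the €5,472 cap, so the insurer reimburses the full €282.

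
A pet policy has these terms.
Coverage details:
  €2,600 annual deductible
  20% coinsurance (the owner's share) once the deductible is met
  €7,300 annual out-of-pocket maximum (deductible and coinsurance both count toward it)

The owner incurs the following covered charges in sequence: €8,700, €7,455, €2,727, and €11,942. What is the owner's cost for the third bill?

€545.40

Claim 1 — €8,700: deductible takes €2,600, €6,100 remains; coinsurance €6,100 × 20% = €1,220. Owner owes €3,820 (running OOP €3,820).
Claim 2 — €7,455: deductible already satisfied, so owner's share is 20% × €7,455 = €1,491. Owner owes €1,491 (running OOP €5,311).
Claim 3 — €2,727: deductible met; 20% of €2,727 = €545.40. Cost to owner: €545.40. OOP to date €5,856.40.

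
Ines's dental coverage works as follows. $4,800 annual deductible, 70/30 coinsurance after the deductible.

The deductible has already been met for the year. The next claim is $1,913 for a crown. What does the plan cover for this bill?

$1,339.10

With the deductible met, the entire $1,913 is subject to coinsurance.
Patient's 30% share of $1,913 is $573.90.
The insurer covers the remainder: $1,913 − $573.90 = $1,339.10.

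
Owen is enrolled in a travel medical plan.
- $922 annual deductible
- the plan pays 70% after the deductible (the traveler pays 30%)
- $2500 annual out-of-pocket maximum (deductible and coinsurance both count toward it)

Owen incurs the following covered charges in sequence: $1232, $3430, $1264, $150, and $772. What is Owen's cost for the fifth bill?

Bill 1, $1232: $922 to deductible, leaving $310; coinsurance $310 × 30% = $93. Traveler pays $1015; OOP now $1015.
Bill 2, $3430: deductible already satisfied, so traveler's share is 30% × $3430 = $1029. Cost to traveler: $1029. OOP to date $2044.
Bill 3, $1264: 30% coinsurance on $1264 = $379.20. Traveler pays $379.20; OOP now $2423.20.
Bill 4, $150: 30% coinsurance on $150 = $45. Cost to traveler: $45. OOP to date $2468.20.
Bill 5, $772: 30% coinsurance on $772 = $231.60. Adding that to $2468.20 gives $2699.80, past the $2500 cap; traveler pays only $2500 − $2468.20 = $31.80.

$31.80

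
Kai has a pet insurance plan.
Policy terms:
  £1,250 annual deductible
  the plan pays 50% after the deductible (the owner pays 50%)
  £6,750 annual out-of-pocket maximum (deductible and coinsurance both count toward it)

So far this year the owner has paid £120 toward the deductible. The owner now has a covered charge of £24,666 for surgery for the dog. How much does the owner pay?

Remaining deductible: £1,250 − £120 = £1,130.
The remaining £23,536 (= £24,666 − £1,130) moves to coinsurance.
Coinsurance: £23,536 × 50% = £11,768.
So the owner owes £1,130 + £11,768 = £12,898 before any cap.
Year-to-date out-of-pocket would reach £120 + £12,898 = £13,018, above the £6,750 maximum, so the owner pays only £6,750 − £120 = £6,630.

£6,630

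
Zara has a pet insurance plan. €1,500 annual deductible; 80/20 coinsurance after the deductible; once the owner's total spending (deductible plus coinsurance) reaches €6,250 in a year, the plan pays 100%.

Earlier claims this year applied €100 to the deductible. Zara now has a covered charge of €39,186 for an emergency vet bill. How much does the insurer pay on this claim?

Deductible still to meet: €1,500 − €100 = €1,400.
The remaining €37,786 (= €39,186 − €1,400) moves to coinsurance.
Owner's 20% share of €37,786 is €7,557.20.
So the owner owes €1,400 + €7,557.20 = €8,957.20 before any cap.
That would bring total out-of-pocket to €9,057.20, past the €6,250 cap. The owner is capped at €6,250 − €100 = €6,150 on this claim.
Insurer pays the balance: €39,186 − €6,150 = €33,036.

€33,036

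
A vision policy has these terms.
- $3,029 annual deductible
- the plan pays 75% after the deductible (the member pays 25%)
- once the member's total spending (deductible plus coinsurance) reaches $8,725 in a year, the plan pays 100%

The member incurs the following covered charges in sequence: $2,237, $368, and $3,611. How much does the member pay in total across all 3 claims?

$3,825.75

#1 ($2,237): entire amount goes to the deductible. Cost to member: $2,237. OOP to date $2,237.
#2 ($368): fully absorbed by the deductible. Member owes $368 (running OOP $2,605).
#3 ($3,611): deductible takes $424, $3,187 remains; member's 25% is $796.75. Member pays $1,220.75; OOP now $3,825.75.
Summing the member's payments: $2,237 + $368 + $1,220.75 = $3,825.75.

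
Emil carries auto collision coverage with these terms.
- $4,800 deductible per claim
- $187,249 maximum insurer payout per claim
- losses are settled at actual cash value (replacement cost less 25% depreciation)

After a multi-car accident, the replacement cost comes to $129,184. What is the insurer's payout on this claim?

Depreciate 25%: the covered value is $129,184 × 0.75 = $96,888.
After the deductible, $96,888 − $4,800 = $92,088 remains.
$92,088 is within the $187,249 limit, so the insurer pays $92,088.

$92,088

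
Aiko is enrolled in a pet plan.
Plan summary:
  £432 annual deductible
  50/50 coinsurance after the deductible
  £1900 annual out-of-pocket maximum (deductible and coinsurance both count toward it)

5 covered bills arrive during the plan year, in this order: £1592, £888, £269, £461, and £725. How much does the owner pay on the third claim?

Bill 1, £1592: £432 finishes the deductible; £1160 goes to coinsurance; owner's 50% is £580. Owner owes £1012 (running OOP £1012).
Bill 2, £888: 50% coinsurance on £888 = £444. Owner pays £444; OOP now £1456.
Bill 3, £269: deductible met; 50% of £269 = £134.50. Cost to owner: £134.50. OOP to date £1590.50.

£134.50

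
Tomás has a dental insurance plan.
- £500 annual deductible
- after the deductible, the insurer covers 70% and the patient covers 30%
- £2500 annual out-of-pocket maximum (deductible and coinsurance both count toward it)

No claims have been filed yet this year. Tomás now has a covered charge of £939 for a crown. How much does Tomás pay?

Nothing has been paid toward the £500 deductible, so the first £500 of this charge is applied there.
The remaining £439 (= £939 − £500) moves to coinsurance.
Coinsurance: £439 × 30% = £131.70.
Patient responsibility before any cap: £500 + £131.70 = £631.70.
Year-to-date out-of-pocket becomes £0 + £631.70 = £631.70, still under the £2500 maximum, so no cap applies.

£631.70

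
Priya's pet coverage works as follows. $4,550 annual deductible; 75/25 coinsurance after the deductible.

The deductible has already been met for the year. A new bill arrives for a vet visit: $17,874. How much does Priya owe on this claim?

The deductible is already satisfied, so the full bill goes to coinsurance.
25% of $17,874 = $4,468.50 falls to the owner.

$4,468.50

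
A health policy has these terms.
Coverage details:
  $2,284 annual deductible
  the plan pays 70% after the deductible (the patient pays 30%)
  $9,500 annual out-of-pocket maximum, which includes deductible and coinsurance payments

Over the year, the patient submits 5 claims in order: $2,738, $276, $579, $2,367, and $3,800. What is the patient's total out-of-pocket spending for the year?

Claim 1 ($2,738): $2,284 finishes the deductible; $454 goes to coinsurance; coinsurance $454 × 30% = $136.20. Patient owes $2,420.20 (running OOP $2,420.20).
Claim 2 ($276): deductible met; 30% of $276 = $82.80. Patient pays $82.80; OOP now $2,503.
Claim 3 ($579): deductible already satisfied, so patient's share is 30% × $579 = $173.70. Cost to patient: $173.70. OOP to date $2,676.70.
Claim 4 ($2,367): deductible already satisfied, so patient's share is 30% × $2,367 = $710.10. Patient owes $710.10 (running OOP $3,386.80).
Claim 5 ($3,800): 30% coinsurance on $3,800 = $1,140. Patient pays $1,140; OOP now $4,526.80.
Total paid by the patient: $2,420.20 + $82.80 + $173.70 + $710.10 + $1,140 = $4,526.80.

$4,526.80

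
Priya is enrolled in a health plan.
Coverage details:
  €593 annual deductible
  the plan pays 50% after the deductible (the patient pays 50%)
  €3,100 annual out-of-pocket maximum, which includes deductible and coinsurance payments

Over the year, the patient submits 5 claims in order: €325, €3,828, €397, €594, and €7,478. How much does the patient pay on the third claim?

€198.50

Claim 1 (€325): fully absorbed by the deductible. Patient owes €325 (running OOP €325).
Claim 2 (€3,828): €268 to deductible, leaving €3,560; patient's 50% is €1,780. Patient owes €2,048 (running OOP €2,373).
Claim 3 (€397): 50% coinsurance on €397 = €198.50. Patient owes €198.50 (running OOP €2,571.50).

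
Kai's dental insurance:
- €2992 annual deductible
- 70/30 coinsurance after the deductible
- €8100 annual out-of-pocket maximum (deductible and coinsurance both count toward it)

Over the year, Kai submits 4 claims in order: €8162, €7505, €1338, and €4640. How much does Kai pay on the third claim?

Claim 1 — €8162: €2992 finishes the deductible; €5170 goes to coinsurance; patient's 30% is €1551. Patient owes €4543 (running OOP €4543).
Claim 2 — €7505: 30% coinsurance on €7505 = €2251.50. Cost to patient: €2251.50. OOP to date €6794.50.
Claim 3 — €1338: deductible met; 30% of €1338 = €401.40. Patient pays €401.40; OOP now €7195.90.

€401.40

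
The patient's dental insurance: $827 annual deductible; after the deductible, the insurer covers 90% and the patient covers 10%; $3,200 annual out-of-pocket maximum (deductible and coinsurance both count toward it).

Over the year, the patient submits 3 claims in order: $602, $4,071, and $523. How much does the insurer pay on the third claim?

$470.70

#1 ($602): fully absorbed by the deductible. Cost to patient: $602. OOP to date $602. Plan pays $602 − $602 = $0.
#2 ($4,071): $225 to deductible, leaving $3,846; coinsurance $3,846 × 10% = $384.60. Cost to patient: $609.60. OOP to date $1,211.60. Insurer: $4,071 − $609.60 = $3,461.40.
#3 ($523): deductible met; 10% of $523 = $52.30. Patient pays $52.30; OOP now $1,263.90. Plan pays $523 − $52.30 = $470.70.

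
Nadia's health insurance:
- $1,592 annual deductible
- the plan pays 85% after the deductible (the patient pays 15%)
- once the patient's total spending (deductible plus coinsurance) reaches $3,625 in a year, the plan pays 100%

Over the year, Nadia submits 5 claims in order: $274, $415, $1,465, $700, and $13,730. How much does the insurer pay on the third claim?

$477.70

Claim 1 ($274): entire amount goes to the deductible. Cost to patient: $274. OOP to date $274. Insurer: $274 − $274 = $0.
Claim 2 ($415): all of it applies to the deductible. Patient owes $415 (running OOP $689). Plan pays $415 − $415 = $0.
Claim 3 ($1,465): deductible takes $903, $562 remains; coinsurance $562 × 15% = $84.30. Patient owes $987.30 (running OOP $1,676.30). Insurer: $1,465 − $987.30 = $477.70.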